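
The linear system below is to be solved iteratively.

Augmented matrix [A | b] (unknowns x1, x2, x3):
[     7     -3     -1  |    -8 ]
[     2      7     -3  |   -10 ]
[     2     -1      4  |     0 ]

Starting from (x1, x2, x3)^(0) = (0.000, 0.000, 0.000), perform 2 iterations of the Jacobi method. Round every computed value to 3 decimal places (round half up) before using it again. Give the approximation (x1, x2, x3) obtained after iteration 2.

Iteration 1:
  x1 = (-8 - (-3)·0.000 - (-1)·0.000) / (7) = -1.143
  x2 = (-10 - (2)·0.000 - (-3)·0.000) / (7) = -1.429
  x3 = (0 - (2)·0.000 - (-1)·0.000) / (4) = 0.000
Iteration 2:
  x1 = (-8 - (-3)·-1.429 - (-1)·0.000) / (7) = -1.755
  x2 = (-10 - (2)·-1.143 - (-3)·0.000) / (7) = -1.102
  x3 = (0 - (2)·-1.143 - (-1)·-1.429) / (4) = 0.214

(-1.755, -1.102, 0.214)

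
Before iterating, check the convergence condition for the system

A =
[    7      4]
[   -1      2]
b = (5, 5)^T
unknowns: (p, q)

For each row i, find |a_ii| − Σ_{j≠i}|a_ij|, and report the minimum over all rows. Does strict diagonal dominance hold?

1

row 1: |7| − (4) = 3
row 2: |2| − (1) = 1
minimum over rows = 1 → strictly diagonally dominant (convergence guaranteed)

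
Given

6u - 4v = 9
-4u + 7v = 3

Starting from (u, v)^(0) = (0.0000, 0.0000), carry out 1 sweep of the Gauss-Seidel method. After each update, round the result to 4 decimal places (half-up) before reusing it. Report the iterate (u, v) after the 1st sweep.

(1.5000, 1.2857)

Iteration 1:
  u = (9 - (-4)·0.0000) / (6) = 1.5000
  v = (3 - (-4)·1.5000) / (7) = 1.2857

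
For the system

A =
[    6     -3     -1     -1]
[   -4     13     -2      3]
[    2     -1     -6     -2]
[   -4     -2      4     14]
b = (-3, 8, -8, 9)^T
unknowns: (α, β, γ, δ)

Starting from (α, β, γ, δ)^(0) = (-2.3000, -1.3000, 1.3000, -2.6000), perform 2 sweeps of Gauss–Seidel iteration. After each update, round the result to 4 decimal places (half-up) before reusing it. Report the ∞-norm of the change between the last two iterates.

1.6178

Iteration 1:
  α = (-3 - (-3)·-1.3000 - (-1)·1.3000 - (-1)·-2.6000) / (6) = -1.3667
  β = (8 - (-4)·-1.3667 - (-2)·1.3000 - (3)·-2.6000) / (13) = 0.9949
  γ = (-8 - (2)·-1.3667 - (-1)·0.9949 - (-2)·-2.6000) / (-6) = 1.5786
  δ = (9 - (-4)·-1.3667 - (-2)·0.9949 - (4)·1.5786) / (14) = -0.0565
Iteration 2:
  α = (-3 - (-3)·0.9949 - (-1)·1.5786 - (-1)·-0.0565) / (6) = 0.2511
  β = (8 - (-4)·0.2511 - (-2)·1.5786 - (3)·-0.0565) / (13) = 0.9485
  γ = (-8 - (2)·0.2511 - (-1)·0.9485 - (-2)·-0.0565) / (-6) = 1.2778
  δ = (9 - (-4)·0.2511 - (-2)·0.9485 - (4)·1.2778) / (14) = 0.4850
Change: (1.6178, -0.0464, -0.3008, 0.5415) → max |·| = 1.6178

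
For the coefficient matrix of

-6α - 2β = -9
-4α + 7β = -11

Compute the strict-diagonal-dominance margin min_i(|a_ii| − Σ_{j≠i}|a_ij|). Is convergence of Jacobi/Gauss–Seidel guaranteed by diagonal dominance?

row 1: |-6| − (2) = 4
row 2: |7| − (4) = 3
minimum over rows = 3 → strictly diagonally dominant (convergence guaranteed)

3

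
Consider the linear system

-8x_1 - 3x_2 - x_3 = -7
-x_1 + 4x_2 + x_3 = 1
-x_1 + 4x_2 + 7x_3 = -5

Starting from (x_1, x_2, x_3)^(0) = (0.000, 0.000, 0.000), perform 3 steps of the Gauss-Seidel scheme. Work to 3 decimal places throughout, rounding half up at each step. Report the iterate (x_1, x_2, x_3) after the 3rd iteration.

Iteration 1:
  x_1 = (-7 - (-3)·0.000 - (-1)·0.000) / (-8) = 0.875
  x_2 = (1 - (-1)·0.875 - (1)·0.000) / (4) = 0.469
  x_3 = (-5 - (-1)·0.875 - (4)·0.469) / (7) = -0.857
Iteration 2:
  x_1 = (-7 - (-3)·0.469 - (-1)·-0.857) / (-8) = 0.806
  x_2 = (1 - (-1)·0.806 - (1)·-0.857) / (4) = 0.666
  x_3 = (-5 - (-1)·0.806 - (4)·0.666) / (7) = -0.980
Iteration 3:
  x_1 = (-7 - (-3)·0.666 - (-1)·-0.980) / (-8) = 0.748
  x_2 = (1 - (-1)·0.748 - (1)·-0.980) / (4) = 0.682
  x_3 = (-5 - (-1)·0.748 - (4)·0.682) / (7) = -0.997

(0.748, 0.682, -0.997)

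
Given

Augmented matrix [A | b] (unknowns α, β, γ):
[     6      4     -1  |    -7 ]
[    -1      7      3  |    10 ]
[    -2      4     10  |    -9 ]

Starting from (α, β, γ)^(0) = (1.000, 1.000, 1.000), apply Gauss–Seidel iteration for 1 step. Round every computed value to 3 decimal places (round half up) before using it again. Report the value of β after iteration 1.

Iteration 1:
  α = (-7 - (4)·1.000 - (-1)·1.000) / (6) = -1.667
  β = (10 - (-1)·-1.667 - (3)·1.000) / (7) = 0.762
  γ = (-9 - (-2)·-1.667 - (4)·0.762) / (10) = -1.538

0.762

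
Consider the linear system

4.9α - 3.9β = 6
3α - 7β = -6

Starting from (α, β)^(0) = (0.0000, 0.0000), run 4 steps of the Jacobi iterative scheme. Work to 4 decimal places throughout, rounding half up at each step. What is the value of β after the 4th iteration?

1.8533

Iteration 1:
  α = (6 - (-3.9)·0.0000) / (4.9) = 1.2245
  β = (-6 - (3)·0.0000) / (-7) = 0.8571
Iteration 2:
  α = (6 - (-3.9)·0.8571) / (4.9) = 1.9067
  β = (-6 - (3)·1.2245) / (-7) = 1.3819
Iteration 3:
  α = (6 - (-3.9)·1.3819) / (4.9) = 2.3244
  β = (-6 - (3)·1.9067) / (-7) = 1.6743
Iteration 4:
  α = (6 - (-3.9)·1.6743) / (4.9) = 2.5571
  β = (-6 - (3)·2.3244) / (-7) = 1.8533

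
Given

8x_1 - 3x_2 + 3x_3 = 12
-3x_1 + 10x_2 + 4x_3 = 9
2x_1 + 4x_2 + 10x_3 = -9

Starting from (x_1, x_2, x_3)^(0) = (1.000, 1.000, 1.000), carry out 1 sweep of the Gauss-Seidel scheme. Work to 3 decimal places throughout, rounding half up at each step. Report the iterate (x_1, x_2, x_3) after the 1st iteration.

Iteration 1:
  x_1 = (12 - (-3)·1.000 - (3)·1.000) / (8) = 1.500
  x_2 = (9 - (-3)·1.500 - (4)·1.000) / (10) = 0.950
  x_3 = (-9 - (2)·1.500 - (4)·0.950) / (10) = -1.580

(1.500, 0.950, -1.580)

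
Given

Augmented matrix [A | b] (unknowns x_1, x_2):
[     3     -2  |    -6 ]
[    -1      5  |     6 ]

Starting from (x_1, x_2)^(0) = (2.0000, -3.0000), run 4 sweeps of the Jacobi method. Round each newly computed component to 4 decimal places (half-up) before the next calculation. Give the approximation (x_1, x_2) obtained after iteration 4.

Iteration 1:
  x_1 = (-6 - (-2)·-3.0000) / (3) = -4.0000
  x_2 = (6 - (-1)·2.0000) / (5) = 1.6000
Iteration 2:
  x_1 = (-6 - (-2)·1.6000) / (3) = -0.9333
  x_2 = (6 - (-1)·-4.0000) / (5) = 0.4000
Iteration 3:
  x_1 = (-6 - (-2)·0.4000) / (3) = -1.7333
  x_2 = (6 - (-1)·-0.9333) / (5) = 1.0133
Iteration 4:
  x_1 = (-6 - (-2)·1.0133) / (3) = -1.3245
  x_2 = (6 - (-1)·-1.7333) / (5) = 0.8533

(-1.3245, 0.8533)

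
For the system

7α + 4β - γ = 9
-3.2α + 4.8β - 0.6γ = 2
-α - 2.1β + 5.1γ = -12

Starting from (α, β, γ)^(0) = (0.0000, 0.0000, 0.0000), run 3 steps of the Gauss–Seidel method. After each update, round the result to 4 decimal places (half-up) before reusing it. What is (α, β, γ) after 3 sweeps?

Iteration 1:
  α = (9 - (4)·0.0000 - (-1)·0.0000) / (7) = 1.2857
  β = (2 - (-3.2)·1.2857 - (-0.6)·0.0000) / (4.8) = 1.2738
  γ = (-12 - (-1)·1.2857 - (-2.1)·1.2738) / (5.1) = -1.5763
Iteration 2:
  α = (9 - (4)·1.2738 - (-1)·-1.5763) / (7) = 0.3326
  β = (2 - (-3.2)·0.3326 - (-0.6)·-1.5763) / (4.8) = 0.4414
  γ = (-12 - (-1)·0.3326 - (-2.1)·0.4414) / (5.1) = -2.1060
Iteration 3:
  α = (9 - (4)·0.4414 - (-1)·-2.1060) / (7) = 0.7326
  β = (2 - (-3.2)·0.7326 - (-0.6)·-2.1060) / (4.8) = 0.6418
  γ = (-12 - (-1)·0.7326 - (-2.1)·0.6418) / (5.1) = -1.9450

(0.7326, 0.6418, -1.9450)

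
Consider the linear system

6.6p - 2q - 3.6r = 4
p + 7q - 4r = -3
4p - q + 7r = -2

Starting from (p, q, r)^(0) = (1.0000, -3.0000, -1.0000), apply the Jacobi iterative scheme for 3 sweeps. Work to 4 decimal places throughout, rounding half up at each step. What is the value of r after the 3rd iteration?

Iteration 1:
  p = (4 - (-2)·-3.0000 - (-3.6)·-1.0000) / (6.6) = -0.8485
  q = (-3 - (1)·1.0000 - (-4)·-1.0000) / (7) = -1.1429
  r = (-2 - (4)·1.0000 - (-1)·-3.0000) / (7) = -1.2857
Iteration 2:
  p = (4 - (-2)·-1.1429 - (-3.6)·-1.2857) / (6.6) = -0.4416
  q = (-3 - (1)·-0.8485 - (-4)·-1.2857) / (7) = -1.0420
  r = (-2 - (4)·-0.8485 - (-1)·-1.1429) / (7) = 0.0359
Iteration 3:
  p = (4 - (-2)·-1.0420 - (-3.6)·0.0359) / (6.6) = 0.3099
  q = (-3 - (1)·-0.4416 - (-4)·0.0359) / (7) = -0.3450
  r = (-2 - (4)·-0.4416 - (-1)·-1.0420) / (7) = -0.1822

-0.1822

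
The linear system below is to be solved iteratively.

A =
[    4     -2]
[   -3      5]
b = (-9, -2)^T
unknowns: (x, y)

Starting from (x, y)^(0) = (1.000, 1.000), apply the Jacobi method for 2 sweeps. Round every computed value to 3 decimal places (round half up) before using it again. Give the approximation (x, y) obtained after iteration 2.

(-2.150, -1.450)

Iteration 1:
  x = (-9 - (-2)·1.000) / (4) = -1.750
  y = (-2 - (-3)·1.000) / (5) = 0.200
Iteration 2:
  x = (-9 - (-2)·0.200) / (4) = -2.150
  y = (-2 - (-3)·-1.750) / (5) = -1.450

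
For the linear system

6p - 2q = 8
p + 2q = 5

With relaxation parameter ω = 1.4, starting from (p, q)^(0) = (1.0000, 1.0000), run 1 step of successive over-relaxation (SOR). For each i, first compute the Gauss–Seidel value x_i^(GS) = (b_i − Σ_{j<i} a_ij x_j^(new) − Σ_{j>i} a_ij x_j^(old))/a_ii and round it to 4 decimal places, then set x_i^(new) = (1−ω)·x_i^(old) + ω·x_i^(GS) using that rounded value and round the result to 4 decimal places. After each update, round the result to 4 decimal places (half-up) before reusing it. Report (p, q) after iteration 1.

Iteration 1:
  p: GS value = (8 - (-2)·1.0000) / (6) = 1.6667;  p ← (1−ω)·1.0000 + ω·1.6667 = 1.9334
  q: GS value = (5 - (1)·1.9334) / (2) = 1.5333;  q ← (1−ω)·1.0000 + ω·1.5333 = 1.7466

(1.9334, 1.7466)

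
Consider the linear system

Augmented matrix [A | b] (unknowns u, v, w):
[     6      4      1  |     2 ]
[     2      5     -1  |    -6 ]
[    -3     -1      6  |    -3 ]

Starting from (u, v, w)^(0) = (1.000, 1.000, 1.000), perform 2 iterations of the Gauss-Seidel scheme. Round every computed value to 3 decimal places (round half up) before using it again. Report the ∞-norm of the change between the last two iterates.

Iteration 1:
  u = (2 - (4)·1.000 - (1)·1.000) / (6) = -0.500
  v = (-6 - (2)·-0.500 - (-1)·1.000) / (5) = -0.800
  w = (-3 - (-3)·-0.500 - (-1)·-0.800) / (6) = -0.883
Iteration 2:
  u = (2 - (4)·-0.800 - (1)·-0.883) / (6) = 1.014
  v = (-6 - (2)·1.014 - (-1)·-0.883) / (5) = -1.782
  w = (-3 - (-3)·1.014 - (-1)·-1.782) / (6) = -0.290
Change: (1.514, -0.982, 0.593) → max |·| = 1.514

1.514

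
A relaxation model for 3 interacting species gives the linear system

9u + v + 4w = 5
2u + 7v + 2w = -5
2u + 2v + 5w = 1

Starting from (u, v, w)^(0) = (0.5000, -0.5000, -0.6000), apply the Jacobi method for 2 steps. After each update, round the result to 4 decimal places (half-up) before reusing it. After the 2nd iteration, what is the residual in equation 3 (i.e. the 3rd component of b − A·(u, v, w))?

1.3426

Iteration 1:
  u = (5 - (1)·-0.5000 - (4)·-0.6000) / (9) = 0.8778
  v = (-5 - (2)·0.5000 - (2)·-0.6000) / (7) = -0.6857
  w = (1 - (2)·0.5000 - (2)·-0.5000) / (5) = 0.2000
Iteration 2:
  u = (5 - (1)·-0.6857 - (4)·0.2000) / (9) = 0.5429
  v = (-5 - (2)·0.8778 - (2)·0.2000) / (7) = -1.0222
  w = (1 - (2)·0.8778 - (2)·-0.6857) / (5) = 0.1232
Residual b − A·x = (0.6433, 0.8232, 1.3426)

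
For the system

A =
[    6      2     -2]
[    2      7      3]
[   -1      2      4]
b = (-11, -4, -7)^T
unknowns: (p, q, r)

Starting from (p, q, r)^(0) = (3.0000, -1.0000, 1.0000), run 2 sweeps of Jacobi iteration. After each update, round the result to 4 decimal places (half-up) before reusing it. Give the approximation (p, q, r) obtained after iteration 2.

(-1.3810, -0.0238, -1.1131)

Iteration 1:
  p = (-11 - (2)·-1.0000 - (-2)·1.0000) / (6) = -1.1667
  q = (-4 - (2)·3.0000 - (3)·1.0000) / (7) = -1.8571
  r = (-7 - (-1)·3.0000 - (2)·-1.0000) / (4) = -0.5000
Iteration 2:
  p = (-11 - (2)·-1.8571 - (-2)·-0.5000) / (6) = -1.3810
  q = (-4 - (2)·-1.1667 - (3)·-0.5000) / (7) = -0.0238
  r = (-7 - (-1)·-1.1667 - (2)·-1.8571) / (4) = -1.1131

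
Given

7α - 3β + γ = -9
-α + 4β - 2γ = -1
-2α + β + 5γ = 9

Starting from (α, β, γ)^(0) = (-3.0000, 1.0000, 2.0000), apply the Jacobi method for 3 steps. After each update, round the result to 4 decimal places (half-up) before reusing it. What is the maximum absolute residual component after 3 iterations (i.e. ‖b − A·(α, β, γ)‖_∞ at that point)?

1.2769

Iteration 1:
  α = (-9 - (-3)·1.0000 - (1)·2.0000) / (7) = -1.1429
  β = (-1 - (-1)·-3.0000 - (-2)·2.0000) / (4) = 0.0000
  γ = (9 - (-2)·-3.0000 - (1)·1.0000) / (5) = 0.4000
Iteration 2:
  α = (-9 - (-3)·0.0000 - (1)·0.4000) / (7) = -1.3429
  β = (-1 - (-1)·-1.1429 - (-2)·0.4000) / (4) = -0.3357
  γ = (9 - (-2)·-1.1429 - (1)·0.0000) / (5) = 1.3428
Iteration 3:
  α = (-9 - (-3)·-0.3357 - (1)·1.3428) / (7) = -1.6214
  β = (-1 - (-1)·-1.3429 - (-2)·1.3428) / (4) = 0.0857
  γ = (9 - (-2)·-1.3429 - (1)·-0.3357) / (5) = 1.3300
Residual b − A·x = (1.2769, -0.3042, -0.9785); ∞-norm = 1.2769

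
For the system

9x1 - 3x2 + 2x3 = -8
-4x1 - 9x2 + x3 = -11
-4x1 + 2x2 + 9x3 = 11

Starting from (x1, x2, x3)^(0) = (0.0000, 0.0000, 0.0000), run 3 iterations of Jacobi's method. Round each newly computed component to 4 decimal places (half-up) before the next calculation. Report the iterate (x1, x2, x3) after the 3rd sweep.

(-0.4280, 1.6187, 0.4979)

Iteration 1:
  x1 = (-8 - (-3)·0.0000 - (2)·0.0000) / (9) = -0.8889
  x2 = (-11 - (-4)·0.0000 - (1)·0.0000) / (-9) = 1.2222
  x3 = (11 - (-4)·0.0000 - (2)·0.0000) / (9) = 1.2222
Iteration 2:
  x1 = (-8 - (-3)·1.2222 - (2)·1.2222) / (9) = -0.7531
  x2 = (-11 - (-4)·-0.8889 - (1)·1.2222) / (-9) = 1.7531
  x3 = (11 - (-4)·-0.8889 - (2)·1.2222) / (9) = 0.5556
Iteration 3:
  x1 = (-8 - (-3)·1.7531 - (2)·0.5556) / (9) = -0.4280
  x2 = (-11 - (-4)·-0.7531 - (1)·0.5556) / (-9) = 1.6187
  x3 = (11 - (-4)·-0.7531 - (2)·1.7531) / (9) = 0.4979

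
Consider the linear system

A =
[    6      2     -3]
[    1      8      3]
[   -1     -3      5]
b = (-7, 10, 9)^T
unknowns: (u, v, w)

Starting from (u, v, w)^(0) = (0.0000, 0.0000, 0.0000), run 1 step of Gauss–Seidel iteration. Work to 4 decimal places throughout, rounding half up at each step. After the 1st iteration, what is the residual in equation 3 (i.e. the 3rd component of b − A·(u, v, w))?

0.0002

Iteration 1:
  u = (-7 - (2)·0.0000 - (-3)·0.0000) / (6) = -1.1667
  v = (10 - (1)·-1.1667 - (3)·0.0000) / (8) = 1.3958
  w = (9 - (-1)·-1.1667 - (-3)·1.3958) / (5) = 2.4041
Residual b − A·x = (4.4209, -7.2120, 0.0002)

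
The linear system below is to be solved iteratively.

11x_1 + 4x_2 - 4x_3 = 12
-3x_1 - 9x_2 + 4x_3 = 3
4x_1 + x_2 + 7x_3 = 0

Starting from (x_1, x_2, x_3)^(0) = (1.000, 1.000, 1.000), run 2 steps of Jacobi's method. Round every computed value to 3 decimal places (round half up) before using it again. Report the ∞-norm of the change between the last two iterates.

0.792

Iteration 1:
  x_1 = (12 - (4)·1.000 - (-4)·1.000) / (11) = 1.091
  x_2 = (3 - (-3)·1.000 - (4)·1.000) / (-9) = -0.222
  x_3 = (0 - (4)·1.000 - (1)·1.000) / (7) = -0.714
Iteration 2:
  x_1 = (12 - (4)·-0.222 - (-4)·-0.714) / (11) = 0.912
  x_2 = (3 - (-3)·1.091 - (4)·-0.714) / (-9) = -1.014
  x_3 = (0 - (4)·1.091 - (1)·-0.222) / (7) = -0.592
Change: (-0.179, -0.792, 0.122) → max |·| = 0.792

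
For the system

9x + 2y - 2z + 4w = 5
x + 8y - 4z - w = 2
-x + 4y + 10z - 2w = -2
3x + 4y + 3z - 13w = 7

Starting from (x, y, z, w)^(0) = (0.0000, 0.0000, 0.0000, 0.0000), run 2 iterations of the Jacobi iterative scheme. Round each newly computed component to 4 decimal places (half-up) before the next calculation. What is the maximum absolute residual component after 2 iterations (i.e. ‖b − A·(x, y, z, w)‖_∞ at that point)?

Iteration 1:
  x = (5 - (2)·0.0000 - (-2)·0.0000 - (4)·0.0000) / (9) = 0.5556
  y = (2 - (1)·0.0000 - (-4)·0.0000 - (-1)·0.0000) / (8) = 0.2500
  z = (-2 - (-1)·0.0000 - (4)·0.0000 - (-2)·0.0000) / (10) = -0.2000
  w = (7 - (3)·0.0000 - (4)·0.0000 - (3)·0.0000) / (-13) = -0.5385
Iteration 2:
  x = (5 - (2)·0.2500 - (-2)·-0.2000 - (4)·-0.5385) / (9) = 0.6949
  y = (2 - (1)·0.5556 - (-4)·-0.2000 - (-1)·-0.5385) / (8) = 0.0132
  z = (-2 - (-1)·0.5556 - (4)·0.2500 - (-2)·-0.5385) / (10) = -0.3521
  w = (7 - (3)·0.5556 - (4)·0.2500 - (3)·-0.2000) / (-13) = -0.3795
Residual b − A·x = (-0.4667, -0.5884, 1.4041, 0.9853); ∞-norm = 1.4041

1.4041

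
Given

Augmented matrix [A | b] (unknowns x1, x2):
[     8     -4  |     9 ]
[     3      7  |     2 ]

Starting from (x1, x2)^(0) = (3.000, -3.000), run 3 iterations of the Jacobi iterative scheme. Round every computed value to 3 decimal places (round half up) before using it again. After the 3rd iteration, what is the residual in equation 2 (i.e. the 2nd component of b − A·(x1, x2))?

Iteration 1:
  x1 = (9 - (-4)·-3.000) / (8) = -0.375
  x2 = (2 - (3)·3.000) / (7) = -1.000
Iteration 2:
  x1 = (9 - (-4)·-1.000) / (8) = 0.625
  x2 = (2 - (3)·-0.375) / (7) = 0.446
Iteration 3:
  x1 = (9 - (-4)·0.446) / (8) = 1.348
  x2 = (2 - (3)·0.625) / (7) = 0.018
Residual b − A·x = (-1.712, -2.170)

-2.170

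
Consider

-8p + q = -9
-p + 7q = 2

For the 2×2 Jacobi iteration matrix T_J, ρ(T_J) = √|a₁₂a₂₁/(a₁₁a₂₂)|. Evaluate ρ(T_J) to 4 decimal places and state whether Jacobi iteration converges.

0.1336

a₁₂a₂₁/(a₁₁a₂₂) = (1)·(-1) / ((-8)·(7)) = 0.017857
ρ = √|0.017857| = √0.017857 = 0.1336
ρ < 1, so Jacobi converges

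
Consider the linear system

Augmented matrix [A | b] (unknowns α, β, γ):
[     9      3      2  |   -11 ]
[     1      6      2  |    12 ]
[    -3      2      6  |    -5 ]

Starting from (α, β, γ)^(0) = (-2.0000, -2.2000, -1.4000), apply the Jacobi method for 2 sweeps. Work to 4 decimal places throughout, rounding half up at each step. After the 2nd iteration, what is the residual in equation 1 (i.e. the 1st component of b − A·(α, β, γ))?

2.7222

Iteration 1:
  α = (-11 - (3)·-2.2000 - (2)·-1.4000) / (9) = -0.1778
  β = (12 - (1)·-2.0000 - (2)·-1.4000) / (6) = 2.8000
  γ = (-5 - (-3)·-2.0000 - (2)·-2.2000) / (6) = -1.1000
Iteration 2:
  α = (-11 - (3)·2.8000 - (2)·-1.1000) / (9) = -1.9111
  β = (12 - (1)·-0.1778 - (2)·-1.1000) / (6) = 2.3963
  γ = (-5 - (-3)·-0.1778 - (2)·2.8000) / (6) = -1.8556
Residual b − A·x = (2.7222, 3.2445, -4.3923)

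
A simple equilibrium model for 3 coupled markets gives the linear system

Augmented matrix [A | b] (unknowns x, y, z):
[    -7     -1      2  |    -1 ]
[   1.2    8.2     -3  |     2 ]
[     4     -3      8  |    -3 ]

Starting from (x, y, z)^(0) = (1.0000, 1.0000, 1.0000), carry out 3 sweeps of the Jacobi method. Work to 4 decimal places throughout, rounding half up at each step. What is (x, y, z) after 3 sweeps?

Iteration 1:
  x = (-1 - (-1)·1.0000 - (2)·1.0000) / (-7) = 0.2857
  y = (2 - (1.2)·1.0000 - (-3)·1.0000) / (8.2) = 0.4634
  z = (-3 - (4)·1.0000 - (-3)·1.0000) / (8) = -0.5000
Iteration 2:
  x = (-1 - (-1)·0.4634 - (2)·-0.5000) / (-7) = -0.0662
  y = (2 - (1.2)·0.2857 - (-3)·-0.5000) / (8.2) = 0.0192
  z = (-3 - (4)·0.2857 - (-3)·0.4634) / (8) = -0.3441
Iteration 3:
  x = (-1 - (-1)·0.0192 - (2)·-0.3441) / (-7) = 0.0418
  y = (2 - (1.2)·-0.0662 - (-3)·-0.3441) / (8.2) = 0.1277
  z = (-3 - (4)·-0.0662 - (-3)·0.0192) / (8) = -0.3347

(0.0418, 0.1277, -0.3347)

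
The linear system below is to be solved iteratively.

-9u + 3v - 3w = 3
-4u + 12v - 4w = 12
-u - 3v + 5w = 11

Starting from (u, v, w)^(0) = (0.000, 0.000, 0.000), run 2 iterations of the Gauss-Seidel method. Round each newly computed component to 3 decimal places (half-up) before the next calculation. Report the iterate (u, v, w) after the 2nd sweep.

(-0.926, 1.580, 2.963)

Iteration 1:
  u = (3 - (3)·0.000 - (-3)·0.000) / (-9) = -0.333
  v = (12 - (-4)·-0.333 - (-4)·0.000) / (12) = 0.889
  w = (11 - (-1)·-0.333 - (-3)·0.889) / (5) = 2.667
Iteration 2:
  u = (3 - (3)·0.889 - (-3)·2.667) / (-9) = -0.926
  v = (12 - (-4)·-0.926 - (-4)·2.667) / (12) = 1.580
  w = (11 - (-1)·-0.926 - (-3)·1.580) / (5) = 2.963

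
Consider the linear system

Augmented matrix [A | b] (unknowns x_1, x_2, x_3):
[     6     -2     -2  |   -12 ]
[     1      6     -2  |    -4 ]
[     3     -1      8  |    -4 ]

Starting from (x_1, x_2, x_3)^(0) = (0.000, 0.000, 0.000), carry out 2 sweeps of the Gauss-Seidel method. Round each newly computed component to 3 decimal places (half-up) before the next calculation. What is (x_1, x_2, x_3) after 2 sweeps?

(-2.042, -0.257, 0.234)

Iteration 1:
  x_1 = (-12 - (-2)·0.000 - (-2)·0.000) / (6) = -2.000
  x_2 = (-4 - (1)·-2.000 - (-2)·0.000) / (6) = -0.333
  x_3 = (-4 - (3)·-2.000 - (-1)·-0.333) / (8) = 0.208
Iteration 2:
  x_1 = (-12 - (-2)·-0.333 - (-2)·0.208) / (6) = -2.042
  x_2 = (-4 - (1)·-2.042 - (-2)·0.208) / (6) = -0.257
  x_3 = (-4 - (3)·-2.042 - (-1)·-0.257) / (8) = 0.234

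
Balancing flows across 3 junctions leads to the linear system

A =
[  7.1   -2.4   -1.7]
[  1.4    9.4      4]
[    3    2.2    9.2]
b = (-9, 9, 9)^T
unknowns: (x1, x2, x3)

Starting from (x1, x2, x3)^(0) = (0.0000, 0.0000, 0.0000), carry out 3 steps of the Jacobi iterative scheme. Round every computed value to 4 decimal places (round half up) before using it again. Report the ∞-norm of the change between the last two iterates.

Iteration 1:
  x1 = (-9 - (-2.4)·0.0000 - (-1.7)·0.0000) / (7.1) = -1.2676
  x2 = (9 - (1.4)·0.0000 - (4)·0.0000) / (9.4) = 0.9574
  x3 = (9 - (3)·0.0000 - (2.2)·0.0000) / (9.2) = 0.9783
Iteration 2:
  x1 = (-9 - (-2.4)·0.9574 - (-1.7)·0.9783) / (7.1) = -0.7097
  x2 = (9 - (1.4)·-1.2676 - (4)·0.9783) / (9.4) = 0.7299
  x3 = (9 - (3)·-1.2676 - (2.2)·0.9574) / (9.2) = 1.1627
Iteration 3:
  x1 = (-9 - (-2.4)·0.7299 - (-1.7)·1.1627) / (7.1) = -0.7425
  x2 = (9 - (1.4)·-0.7097 - (4)·1.1627) / (9.4) = 0.5684
  x3 = (9 - (3)·-0.7097 - (2.2)·0.7299) / (9.2) = 1.0351
Change: (-0.0328, -0.1615, -0.1276) → max |·| = 0.1615

0.1615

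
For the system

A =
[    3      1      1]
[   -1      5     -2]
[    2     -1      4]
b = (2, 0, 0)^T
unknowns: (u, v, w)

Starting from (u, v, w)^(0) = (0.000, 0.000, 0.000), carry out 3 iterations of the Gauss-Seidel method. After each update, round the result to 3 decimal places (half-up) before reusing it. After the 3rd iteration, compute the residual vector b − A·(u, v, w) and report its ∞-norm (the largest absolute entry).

0.058

Iteration 1:
  u = (2 - (1)·0.000 - (1)·0.000) / (3) = 0.667
  v = (0 - (-1)·0.667 - (-2)·0.000) / (5) = 0.133
  w = (0 - (2)·0.667 - (-1)·0.133) / (4) = -0.300
Iteration 2:
  u = (2 - (1)·0.133 - (1)·-0.300) / (3) = 0.722
  v = (0 - (-1)·0.722 - (-2)·-0.300) / (5) = 0.024
  w = (0 - (2)·0.722 - (-1)·0.024) / (4) = -0.355
Iteration 3:
  u = (2 - (1)·0.024 - (1)·-0.355) / (3) = 0.777
  v = (0 - (-1)·0.777 - (-2)·-0.355) / (5) = 0.013
  w = (0 - (2)·0.777 - (-1)·0.013) / (4) = -0.385
Residual b − A·x = (0.041, -0.058, -0.001); ∞-norm = 0.058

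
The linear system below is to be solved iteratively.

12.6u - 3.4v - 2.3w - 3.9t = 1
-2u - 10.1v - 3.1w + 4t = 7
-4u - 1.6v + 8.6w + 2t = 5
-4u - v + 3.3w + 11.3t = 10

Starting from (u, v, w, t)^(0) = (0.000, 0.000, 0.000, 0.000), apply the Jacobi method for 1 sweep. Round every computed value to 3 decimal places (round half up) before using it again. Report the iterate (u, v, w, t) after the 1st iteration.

Iteration 1:
  u = (1 - (-3.4)·0.000 - (-2.3)·0.000 - (-3.9)·0.000) / (12.6) = 0.079
  v = (7 - (-2)·0.000 - (-3.1)·0.000 - (4)·0.000) / (-10.1) = -0.693
  w = (5 - (-4)·0.000 - (-1.6)·0.000 - (2)·0.000) / (8.6) = 0.581
  t = (10 - (-4)·0.000 - (-1)·0.000 - (3.3)·0.000) / (11.3) = 0.885

(0.079, -0.693, 0.581, 0.885)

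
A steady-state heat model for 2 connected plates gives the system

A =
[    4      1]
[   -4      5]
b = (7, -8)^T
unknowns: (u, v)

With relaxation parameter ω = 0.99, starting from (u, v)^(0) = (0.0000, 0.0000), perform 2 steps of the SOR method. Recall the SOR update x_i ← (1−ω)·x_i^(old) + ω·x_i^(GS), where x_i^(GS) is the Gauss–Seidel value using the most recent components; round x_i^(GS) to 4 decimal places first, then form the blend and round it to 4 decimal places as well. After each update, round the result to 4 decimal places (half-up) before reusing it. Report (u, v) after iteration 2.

Iteration 1:
  u: GS value = (7 - (1)·0.0000) / (4) = 1.7500;  u ← (1−ω)·0.0000 + ω·1.7500 = 1.7325
  v: GS value = (-8 - (-4)·1.7325) / (5) = -0.2140;  v ← (1−ω)·0.0000 + ω·-0.2140 = -0.2119
Iteration 2:
  u: GS value = (7 - (1)·-0.2119) / (4) = 1.8030;  u ← (1−ω)·1.7325 + ω·1.8030 = 1.8023
  v: GS value = (-8 - (-4)·1.8023) / (5) = -0.1582;  v ← (1−ω)·-0.2119 + ω·-0.1582 = -0.1587

(1.8023, -0.1587)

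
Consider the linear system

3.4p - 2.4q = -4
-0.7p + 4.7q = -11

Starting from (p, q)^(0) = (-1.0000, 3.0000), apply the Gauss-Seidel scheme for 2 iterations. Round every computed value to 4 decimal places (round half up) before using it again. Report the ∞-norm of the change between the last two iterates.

3.6708

Iteration 1:
  p = (-4 - (-2.4)·3.0000) / (3.4) = 0.9412
  q = (-11 - (-0.7)·0.9412) / (4.7) = -2.2002
Iteration 2:
  p = (-4 - (-2.4)·-2.2002) / (3.4) = -2.7296
  q = (-11 - (-0.7)·-2.7296) / (4.7) = -2.7470
Change: (-3.6708, -0.5468) → max |·| = 3.6708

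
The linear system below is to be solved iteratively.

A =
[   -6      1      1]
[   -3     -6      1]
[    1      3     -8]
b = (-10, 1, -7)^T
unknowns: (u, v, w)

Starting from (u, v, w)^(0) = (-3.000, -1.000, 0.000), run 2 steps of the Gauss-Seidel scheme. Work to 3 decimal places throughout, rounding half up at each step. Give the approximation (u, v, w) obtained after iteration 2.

Iteration 1:
  u = (-10 - (1)·-1.000 - (1)·0.000) / (-6) = 1.500
  v = (1 - (-3)·1.500 - (1)·0.000) / (-6) = -0.917
  w = (-7 - (1)·1.500 - (3)·-0.917) / (-8) = 0.719
Iteration 2:
  u = (-10 - (1)·-0.917 - (1)·0.719) / (-6) = 1.634
  v = (1 - (-3)·1.634 - (1)·0.719) / (-6) = -0.864
  w = (-7 - (1)·1.634 - (3)·-0.864) / (-8) = 0.755

(1.634, -0.864, 0.755)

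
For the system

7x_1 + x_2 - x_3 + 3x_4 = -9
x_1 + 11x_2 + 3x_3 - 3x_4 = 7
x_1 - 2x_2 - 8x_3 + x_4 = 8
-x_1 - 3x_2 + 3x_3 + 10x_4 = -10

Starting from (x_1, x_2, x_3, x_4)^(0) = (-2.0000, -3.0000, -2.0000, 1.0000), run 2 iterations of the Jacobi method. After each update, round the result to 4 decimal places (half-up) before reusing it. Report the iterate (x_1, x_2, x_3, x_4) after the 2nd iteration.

Iteration 1:
  x_1 = (-9 - (1)·-3.0000 - (-1)·-2.0000 - (3)·1.0000) / (7) = -1.5714
  x_2 = (7 - (1)·-2.0000 - (3)·-2.0000 - (-3)·1.0000) / (11) = 1.6364
  x_3 = (8 - (1)·-2.0000 - (-2)·-3.0000 - (1)·1.0000) / (-8) = -0.3750
  x_4 = (-10 - (-1)·-2.0000 - (-3)·-3.0000 - (3)·-2.0000) / (10) = -1.5000
Iteration 2:
  x_1 = (-9 - (1)·1.6364 - (-1)·-0.3750 - (3)·-1.5000) / (7) = -0.9302
  x_2 = (7 - (1)·-1.5714 - (3)·-0.3750 - (-3)·-1.5000) / (11) = 0.4724
  x_3 = (8 - (1)·-1.5714 - (-2)·1.6364 - (1)·-1.5000) / (-8) = -1.7930
  x_4 = (-10 - (-1)·-1.5714 - (-3)·1.6364 - (3)·-0.3750) / (10) = -0.5537

(-0.9302, 0.4724, -1.7930, -0.5537)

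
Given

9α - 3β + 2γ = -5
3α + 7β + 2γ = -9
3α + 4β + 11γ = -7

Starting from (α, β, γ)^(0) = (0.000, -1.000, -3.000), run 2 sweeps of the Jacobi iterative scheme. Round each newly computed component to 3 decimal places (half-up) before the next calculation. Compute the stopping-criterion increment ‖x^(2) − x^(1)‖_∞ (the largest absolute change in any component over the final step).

Iteration 1:
  α = (-5 - (-3)·-1.000 - (2)·-3.000) / (9) = -0.222
  β = (-9 - (3)·0.000 - (2)·-3.000) / (7) = -0.429
  γ = (-7 - (3)·0.000 - (4)·-1.000) / (11) = -0.273
Iteration 2:
  α = (-5 - (-3)·-0.429 - (2)·-0.273) / (9) = -0.638
  β = (-9 - (3)·-0.222 - (2)·-0.273) / (7) = -1.113
  γ = (-7 - (3)·-0.222 - (4)·-0.429) / (11) = -0.420
Change: (-0.416, -0.684, -0.147) → max |·| = 0.684

0.684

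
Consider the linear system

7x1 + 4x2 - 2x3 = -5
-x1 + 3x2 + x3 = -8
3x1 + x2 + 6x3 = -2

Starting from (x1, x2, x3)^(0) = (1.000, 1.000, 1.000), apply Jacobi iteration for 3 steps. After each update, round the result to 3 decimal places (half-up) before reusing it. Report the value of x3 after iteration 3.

Iteration 1:
  x1 = (-5 - (4)·1.000 - (-2)·1.000) / (7) = -1.000
  x2 = (-8 - (-1)·1.000 - (1)·1.000) / (3) = -2.667
  x3 = (-2 - (3)·1.000 - (1)·1.000) / (6) = -1.000
Iteration 2:
  x1 = (-5 - (4)·-2.667 - (-2)·-1.000) / (7) = 0.524
  x2 = (-8 - (-1)·-1.000 - (1)·-1.000) / (3) = -2.667
  x3 = (-2 - (3)·-1.000 - (1)·-2.667) / (6) = 0.611
Iteration 3:
  x1 = (-5 - (4)·-2.667 - (-2)·0.611) / (7) = 0.984
  x2 = (-8 - (-1)·0.524 - (1)·0.611) / (3) = -2.696
  x3 = (-2 - (3)·0.524 - (1)·-2.667) / (6) = -0.151

-0.151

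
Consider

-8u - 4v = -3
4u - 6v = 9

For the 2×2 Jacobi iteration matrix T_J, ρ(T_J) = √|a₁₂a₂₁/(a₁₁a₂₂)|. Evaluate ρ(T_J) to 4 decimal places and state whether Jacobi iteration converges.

a₁₂a₂₁/(a₁₁a₂₂) = (-4)·(4) / ((-8)·(-6)) = -0.333333
ρ = √|-0.333333| = √0.333333 = 0.5774
ρ < 1, so Jacobi converges

0.5774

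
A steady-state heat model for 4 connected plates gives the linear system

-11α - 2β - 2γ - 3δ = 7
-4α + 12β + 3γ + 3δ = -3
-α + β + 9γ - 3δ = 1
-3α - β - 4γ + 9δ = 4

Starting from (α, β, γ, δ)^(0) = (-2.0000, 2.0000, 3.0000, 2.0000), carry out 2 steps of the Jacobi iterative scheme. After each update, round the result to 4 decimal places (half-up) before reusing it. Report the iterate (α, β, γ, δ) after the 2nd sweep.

(-0.6666, -1.3636, 0.5640, -0.3451)

Iteration 1:
  α = (7 - (-2)·2.0000 - (-2)·3.0000 - (-3)·2.0000) / (-11) = -2.0909
  β = (-3 - (-4)·-2.0000 - (3)·3.0000 - (3)·2.0000) / (12) = -2.1667
  γ = (1 - (-1)·-2.0000 - (1)·2.0000 - (-3)·2.0000) / (9) = 0.3333
  δ = (4 - (-3)·-2.0000 - (-1)·2.0000 - (-4)·3.0000) / (9) = 1.3333
Iteration 2:
  α = (7 - (-2)·-2.1667 - (-2)·0.3333 - (-3)·1.3333) / (-11) = -0.6666
  β = (-3 - (-4)·-2.0909 - (3)·0.3333 - (3)·1.3333) / (12) = -1.3636
  γ = (1 - (-1)·-2.0909 - (1)·-2.1667 - (-3)·1.3333) / (9) = 0.5640
  δ = (4 - (-3)·-2.0909 - (-1)·-2.1667 - (-4)·0.3333) / (9) = -0.3451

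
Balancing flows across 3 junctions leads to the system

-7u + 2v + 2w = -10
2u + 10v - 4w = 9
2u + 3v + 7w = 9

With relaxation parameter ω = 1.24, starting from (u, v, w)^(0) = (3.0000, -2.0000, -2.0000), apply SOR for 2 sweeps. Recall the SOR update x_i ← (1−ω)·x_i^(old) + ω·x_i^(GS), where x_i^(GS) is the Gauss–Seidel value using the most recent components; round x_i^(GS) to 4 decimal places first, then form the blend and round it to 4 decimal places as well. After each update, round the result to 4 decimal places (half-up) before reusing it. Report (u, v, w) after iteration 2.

(2.7553, 1.1760, -0.4471)

Iteration 1:
  u: GS value = (-10 - (2)·-2.0000 - (2)·-2.0000) / (-7) = 0.2857;  u ← (1−ω)·3.0000 + ω·0.2857 = -0.3657
  v: GS value = (9 - (2)·-0.3657 - (-4)·-2.0000) / (10) = 0.1731;  v ← (1−ω)·-2.0000 + ω·0.1731 = 0.6946
  w: GS value = (9 - (2)·-0.3657 - (3)·0.6946) / (7) = 1.0925;  w ← (1−ω)·-2.0000 + ω·1.0925 = 1.8347
Iteration 2:
  u: GS value = (-10 - (2)·0.6946 - (2)·1.8347) / (-7) = 2.1512;  u ← (1−ω)·-0.3657 + ω·2.1512 = 2.7553
  v: GS value = (9 - (2)·2.7553 - (-4)·1.8347) / (10) = 1.0828;  v ← (1−ω)·0.6946 + ω·1.0828 = 1.1760
  w: GS value = (9 - (2)·2.7553 - (3)·1.1760) / (7) = -0.0055;  w ← (1−ω)·1.8347 + ω·-0.0055 = -0.4471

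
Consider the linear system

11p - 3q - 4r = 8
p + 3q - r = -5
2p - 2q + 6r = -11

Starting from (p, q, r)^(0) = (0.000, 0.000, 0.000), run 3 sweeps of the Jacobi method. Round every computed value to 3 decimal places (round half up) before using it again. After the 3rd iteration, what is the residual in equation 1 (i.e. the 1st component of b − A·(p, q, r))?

Iteration 1:
  p = (8 - (-3)·0.000 - (-4)·0.000) / (11) = 0.727
  q = (-5 - (1)·0.000 - (-1)·0.000) / (3) = -1.667
  r = (-11 - (2)·0.000 - (-2)·0.000) / (6) = -1.833
Iteration 2:
  p = (8 - (-3)·-1.667 - (-4)·-1.833) / (11) = -0.394
  q = (-5 - (1)·0.727 - (-1)·-1.833) / (3) = -2.520
  r = (-11 - (2)·0.727 - (-2)·-1.667) / (6) = -2.631
Iteration 3:
  p = (8 - (-3)·-2.520 - (-4)·-2.631) / (11) = -0.917
  q = (-5 - (1)·-0.394 - (-1)·-2.631) / (3) = -2.412
  r = (-11 - (2)·-0.394 - (-2)·-2.520) / (6) = -2.542
Residual b − A·x = (0.683, 0.611, 1.262)

0.683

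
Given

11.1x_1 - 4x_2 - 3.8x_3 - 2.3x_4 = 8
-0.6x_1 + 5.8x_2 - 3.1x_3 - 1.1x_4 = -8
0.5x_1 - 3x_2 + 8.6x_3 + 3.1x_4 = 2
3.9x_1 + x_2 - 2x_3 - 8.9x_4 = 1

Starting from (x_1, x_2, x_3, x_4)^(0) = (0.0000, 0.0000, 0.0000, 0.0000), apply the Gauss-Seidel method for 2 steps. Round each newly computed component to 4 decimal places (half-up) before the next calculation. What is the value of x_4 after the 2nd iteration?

Iteration 1:
  x_1 = (8 - (-4)·0.0000 - (-3.8)·0.0000 - (-2.3)·0.0000) / (11.1) = 0.7207
  x_2 = (-8 - (-0.6)·0.7207 - (-3.1)·0.0000 - (-1.1)·0.0000) / (5.8) = -1.3048
  x_3 = (2 - (0.5)·0.7207 - (-3)·-1.3048 - (3.1)·0.0000) / (8.6) = -0.2645
  x_4 = (1 - (3.9)·0.7207 - (1)·-1.3048 - (-2)·-0.2645) / (-8.9) = 0.1163
Iteration 2:
  x_1 = (8 - (-4)·-1.3048 - (-3.8)·-0.2645 - (-2.3)·0.1163) / (11.1) = 0.1841
  x_2 = (-8 - (-0.6)·0.1841 - (-3.1)·-0.2645 - (-1.1)·0.1163) / (5.8) = -1.4796
  x_3 = (2 - (0.5)·0.1841 - (-3)·-1.4796 - (3.1)·0.1163) / (8.6) = -0.3362
  x_4 = (1 - (3.9)·0.1841 - (1)·-1.4796 - (-2)·-0.3362) / (-8.9) = -0.1224

-0.1224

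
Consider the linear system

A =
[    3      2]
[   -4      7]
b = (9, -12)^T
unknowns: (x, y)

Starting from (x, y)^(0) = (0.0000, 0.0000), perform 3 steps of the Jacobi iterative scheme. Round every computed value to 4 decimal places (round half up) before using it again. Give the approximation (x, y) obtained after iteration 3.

(3.0000, 0.6531)

Iteration 1:
  x = (9 - (2)·0.0000) / (3) = 3.0000
  y = (-12 - (-4)·0.0000) / (7) = -1.7143
Iteration 2:
  x = (9 - (2)·-1.7143) / (3) = 4.1429
  y = (-12 - (-4)·3.0000) / (7) = 0.0000
Iteration 3:
  x = (9 - (2)·0.0000) / (3) = 3.0000
  y = (-12 - (-4)·4.1429) / (7) = 0.6531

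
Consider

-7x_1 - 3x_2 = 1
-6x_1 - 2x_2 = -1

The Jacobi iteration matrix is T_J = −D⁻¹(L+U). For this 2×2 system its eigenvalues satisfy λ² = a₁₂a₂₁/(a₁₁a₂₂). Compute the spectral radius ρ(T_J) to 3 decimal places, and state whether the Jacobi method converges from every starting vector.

1.134

a₁₂a₂₁/(a₁₁a₂₂) = (-3)·(-6) / ((-7)·(-2)) = 1.285714
ρ = √|1.285714| = √1.285714 = 1.134
ρ > 1, so Jacobi diverges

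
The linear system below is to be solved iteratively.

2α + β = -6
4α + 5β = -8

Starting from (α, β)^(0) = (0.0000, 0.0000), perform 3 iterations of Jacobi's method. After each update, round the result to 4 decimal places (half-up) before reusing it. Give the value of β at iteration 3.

0.1600

Iteration 1:
  α = (-6 - (1)·0.0000) / (2) = -3.0000
  β = (-8 - (4)·0.0000) / (5) = -1.6000
Iteration 2:
  α = (-6 - (1)·-1.6000) / (2) = -2.2000
  β = (-8 - (4)·-3.0000) / (5) = 0.8000
Iteration 3:
  α = (-6 - (1)·0.8000) / (2) = -3.4000
  β = (-8 - (4)·-2.2000) / (5) = 0.1600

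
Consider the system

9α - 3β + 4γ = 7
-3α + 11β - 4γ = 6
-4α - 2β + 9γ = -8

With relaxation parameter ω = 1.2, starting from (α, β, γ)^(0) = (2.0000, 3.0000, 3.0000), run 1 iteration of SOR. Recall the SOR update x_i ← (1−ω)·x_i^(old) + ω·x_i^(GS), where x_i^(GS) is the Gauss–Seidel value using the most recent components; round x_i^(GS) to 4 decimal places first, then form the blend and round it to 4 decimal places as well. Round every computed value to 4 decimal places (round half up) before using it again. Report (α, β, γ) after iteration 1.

Iteration 1:
  α: GS value = (7 - (-3)·3.0000 - (4)·3.0000) / (9) = 0.4444;  α ← (1−ω)·2.0000 + ω·0.4444 = 0.1333
  β: GS value = (6 - (-3)·0.1333 - (-4)·3.0000) / (11) = 1.6727;  β ← (1−ω)·3.0000 + ω·1.6727 = 1.4072
  γ: GS value = (-8 - (-4)·0.1333 - (-2)·1.4072) / (9) = -0.5169;  γ ← (1−ω)·3.0000 + ω·-0.5169 = -1.2203

(0.1333, 1.4072, -1.2203)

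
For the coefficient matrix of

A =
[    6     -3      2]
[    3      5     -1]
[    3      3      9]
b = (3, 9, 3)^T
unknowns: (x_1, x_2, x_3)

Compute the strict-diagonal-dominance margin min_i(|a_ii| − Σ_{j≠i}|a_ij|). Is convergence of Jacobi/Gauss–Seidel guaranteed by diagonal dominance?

1

row 1: |6| − (3+2) = 1
row 2: |5| − (3+1) = 1
row 3: |9| − (3+3) = 3
minimum over rows = 1 → strictly diagonally dominant (convergence guaranteed)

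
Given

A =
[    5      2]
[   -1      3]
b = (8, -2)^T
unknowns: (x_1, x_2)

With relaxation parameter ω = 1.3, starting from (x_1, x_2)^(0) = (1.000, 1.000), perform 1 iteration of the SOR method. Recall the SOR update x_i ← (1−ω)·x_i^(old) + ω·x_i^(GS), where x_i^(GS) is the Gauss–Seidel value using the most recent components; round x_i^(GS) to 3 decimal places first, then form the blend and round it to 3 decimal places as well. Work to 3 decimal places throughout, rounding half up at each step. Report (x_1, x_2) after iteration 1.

(1.260, -0.621)

Iteration 1:
  x_1: GS value = (8 - (2)·1.000) / (5) = 1.200;  x_1 ← (1−ω)·1.000 + ω·1.200 = 1.260
  x_2: GS value = (-2 - (-1)·1.260) / (3) = -0.247;  x_2 ← (1−ω)·1.000 + ω·-0.247 = -0.621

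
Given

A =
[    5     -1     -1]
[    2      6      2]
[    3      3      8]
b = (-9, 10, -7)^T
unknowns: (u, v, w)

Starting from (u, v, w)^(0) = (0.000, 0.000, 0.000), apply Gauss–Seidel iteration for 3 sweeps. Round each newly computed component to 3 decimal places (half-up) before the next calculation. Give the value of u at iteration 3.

-1.541

Iteration 1:
  u = (-9 - (-1)·0.000 - (-1)·0.000) / (5) = -1.800
  v = (10 - (2)·-1.800 - (2)·0.000) / (6) = 2.267
  w = (-7 - (3)·-1.800 - (3)·2.267) / (8) = -1.050
Iteration 2:
  u = (-9 - (-1)·2.267 - (-1)·-1.050) / (5) = -1.557
  v = (10 - (2)·-1.557 - (2)·-1.050) / (6) = 2.536
  w = (-7 - (3)·-1.557 - (3)·2.536) / (8) = -1.242
Iteration 3:
  u = (-9 - (-1)·2.536 - (-1)·-1.242) / (5) = -1.541
  v = (10 - (2)·-1.541 - (2)·-1.242) / (6) = 2.594
  w = (-7 - (3)·-1.541 - (3)·2.594) / (8) = -1.270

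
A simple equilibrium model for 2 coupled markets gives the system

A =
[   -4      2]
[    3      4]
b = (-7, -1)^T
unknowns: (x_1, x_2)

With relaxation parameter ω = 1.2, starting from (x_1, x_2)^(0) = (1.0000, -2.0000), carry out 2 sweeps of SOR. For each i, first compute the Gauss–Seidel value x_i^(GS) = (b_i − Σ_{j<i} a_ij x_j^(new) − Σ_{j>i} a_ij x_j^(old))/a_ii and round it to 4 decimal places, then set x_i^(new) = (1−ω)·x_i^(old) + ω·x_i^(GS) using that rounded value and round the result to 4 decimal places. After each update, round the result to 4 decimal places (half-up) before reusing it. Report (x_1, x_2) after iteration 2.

Iteration 1:
  x_1: GS value = (-7 - (2)·-2.0000) / (-4) = 0.7500;  x_1 ← (1−ω)·1.0000 + ω·0.7500 = 0.7000
  x_2: GS value = (-1 - (3)·0.7000) / (4) = -0.7750;  x_2 ← (1−ω)·-2.0000 + ω·-0.7750 = -0.5300
Iteration 2:
  x_1: GS value = (-7 - (2)·-0.5300) / (-4) = 1.4850;  x_1 ← (1−ω)·0.7000 + ω·1.4850 = 1.6420
  x_2: GS value = (-1 - (3)·1.6420) / (4) = -1.4815;  x_2 ← (1−ω)·-0.5300 + ω·-1.4815 = -1.6718

(1.6420, -1.6718)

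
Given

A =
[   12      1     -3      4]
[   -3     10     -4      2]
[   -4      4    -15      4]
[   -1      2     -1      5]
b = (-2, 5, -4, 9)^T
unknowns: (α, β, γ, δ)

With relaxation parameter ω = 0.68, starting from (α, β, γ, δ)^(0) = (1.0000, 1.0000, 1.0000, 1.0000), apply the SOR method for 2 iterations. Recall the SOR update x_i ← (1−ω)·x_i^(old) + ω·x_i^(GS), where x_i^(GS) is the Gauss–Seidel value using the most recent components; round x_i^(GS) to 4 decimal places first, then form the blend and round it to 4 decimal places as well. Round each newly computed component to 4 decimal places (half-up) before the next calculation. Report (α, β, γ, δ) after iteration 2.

Iteration 1:
  α: GS value = (-2 - (1)·1.0000 - (-3)·1.0000 - (4)·1.0000) / (12) = -0.3333;  α ← (1−ω)·1.0000 + ω·-0.3333 = 0.0934
  β: GS value = (5 - (-3)·0.0934 - (-4)·1.0000 - (2)·1.0000) / (10) = 0.7280;  β ← (1−ω)·1.0000 + ω·0.7280 = 0.8150
  γ: GS value = (-4 - (-4)·0.0934 - (4)·0.8150 - (4)·1.0000) / (-15) = 0.7258;  γ ← (1−ω)·1.0000 + ω·0.7258 = 0.8135
  δ: GS value = (9 - (-1)·0.0934 - (2)·0.8150 - (-1)·0.8135) / (5) = 1.6554;  δ ← (1−ω)·1.0000 + ω·1.6554 = 1.4457
Iteration 2:
  α: GS value = (-2 - (1)·0.8150 - (-3)·0.8135 - (4)·1.4457) / (12) = -0.5131;  α ← (1−ω)·0.0934 + ω·-0.5131 = -0.3190
  β: GS value = (5 - (-3)·-0.3190 - (-4)·0.8135 - (2)·1.4457) / (10) = 0.4406;  β ← (1−ω)·0.8150 + ω·0.4406 = 0.5604
  γ: GS value = (-4 - (-4)·-0.3190 - (4)·0.5604 - (4)·1.4457) / (-15) = 0.8867;  γ ← (1−ω)·0.8135 + ω·0.8867 = 0.8633
  δ: GS value = (9 - (-1)·-0.3190 - (2)·0.5604 - (-1)·0.8633) / (5) = 1.6847;  δ ← (1−ω)·1.4457 + ω·1.6847 = 1.6082

(-0.3190, 0.5604, 0.8633, 1.6082)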